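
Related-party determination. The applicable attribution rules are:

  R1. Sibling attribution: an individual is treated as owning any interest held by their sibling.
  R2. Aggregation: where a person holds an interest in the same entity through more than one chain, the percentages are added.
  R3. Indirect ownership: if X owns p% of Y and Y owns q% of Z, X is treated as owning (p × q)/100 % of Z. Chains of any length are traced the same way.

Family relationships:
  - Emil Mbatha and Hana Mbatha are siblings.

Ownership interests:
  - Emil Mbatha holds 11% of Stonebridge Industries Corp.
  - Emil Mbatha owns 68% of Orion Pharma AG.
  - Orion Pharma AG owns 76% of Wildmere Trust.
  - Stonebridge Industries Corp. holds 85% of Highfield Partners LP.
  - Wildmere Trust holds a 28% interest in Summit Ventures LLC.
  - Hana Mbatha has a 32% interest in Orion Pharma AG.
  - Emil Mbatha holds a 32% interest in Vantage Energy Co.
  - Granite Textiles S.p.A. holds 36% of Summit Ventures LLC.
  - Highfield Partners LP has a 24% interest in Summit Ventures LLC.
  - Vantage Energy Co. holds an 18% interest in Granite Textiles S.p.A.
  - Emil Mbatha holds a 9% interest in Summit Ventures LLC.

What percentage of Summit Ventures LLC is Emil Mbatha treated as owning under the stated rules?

By sibling attribution (R1), Emil Mbatha is treated as also owning Hana Mbatha's interest in Orion Pharma AG, giving 68% + 32% = 100%.
Chain via Orion Pharma AG → Wildmere Trust (R3): 100% × 76% × 28% = 21.28% of Summit Ventures LLC.
Chain via Vantage Energy Co. → Granite Textiles S.p.A. (R3): 32% × 18% × 36% = 2.0736% of Summit Ventures LLC.
Chain via Stonebridge Industries Corp. → Highfield Partners LP (R3): 11% × 85% × 24% = 2.244% of Summit Ventures LLC.
Direct interest in Summit Ventures LLC: 9%.
Aggregating (R2): 21.28% + 2.0736% + 2.244% + 9% = 34.5976%.

34.5976%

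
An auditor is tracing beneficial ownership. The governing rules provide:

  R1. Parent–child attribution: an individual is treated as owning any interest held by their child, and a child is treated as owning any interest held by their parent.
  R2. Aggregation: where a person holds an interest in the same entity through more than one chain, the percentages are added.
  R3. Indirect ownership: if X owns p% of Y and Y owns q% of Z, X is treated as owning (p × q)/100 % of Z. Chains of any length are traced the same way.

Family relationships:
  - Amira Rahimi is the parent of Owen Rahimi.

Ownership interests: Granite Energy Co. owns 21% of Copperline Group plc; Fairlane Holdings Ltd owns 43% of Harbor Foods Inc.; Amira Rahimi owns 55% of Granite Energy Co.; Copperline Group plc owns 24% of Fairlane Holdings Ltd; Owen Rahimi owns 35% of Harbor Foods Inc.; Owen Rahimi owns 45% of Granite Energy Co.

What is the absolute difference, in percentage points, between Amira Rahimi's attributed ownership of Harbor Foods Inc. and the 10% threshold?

By parent–child attribution (R1), Amira Rahimi is treated as also owning Owen Rahimi's interest in Granite Energy Co, giving 55% + 45% = 100%.
By parent–child attribution (R1), Amira Rahimi is treated as owning Owen Rahimi's 35% interest in Harbor Foods Inc.
Chain via Granite Energy Co. → Copperline Group plc → Fairlane Holdings Ltd (R3): 100% × 21% × 24% × 43% = 2.1672% of Harbor Foods Inc.
Direct interest in Harbor Foods Inc: 35%.
Aggregating (R2): 2.1672% + 35% = 37.1672%.
37.1672% exceeds the 10% threshold by 27.1672 percentage points.

27.1672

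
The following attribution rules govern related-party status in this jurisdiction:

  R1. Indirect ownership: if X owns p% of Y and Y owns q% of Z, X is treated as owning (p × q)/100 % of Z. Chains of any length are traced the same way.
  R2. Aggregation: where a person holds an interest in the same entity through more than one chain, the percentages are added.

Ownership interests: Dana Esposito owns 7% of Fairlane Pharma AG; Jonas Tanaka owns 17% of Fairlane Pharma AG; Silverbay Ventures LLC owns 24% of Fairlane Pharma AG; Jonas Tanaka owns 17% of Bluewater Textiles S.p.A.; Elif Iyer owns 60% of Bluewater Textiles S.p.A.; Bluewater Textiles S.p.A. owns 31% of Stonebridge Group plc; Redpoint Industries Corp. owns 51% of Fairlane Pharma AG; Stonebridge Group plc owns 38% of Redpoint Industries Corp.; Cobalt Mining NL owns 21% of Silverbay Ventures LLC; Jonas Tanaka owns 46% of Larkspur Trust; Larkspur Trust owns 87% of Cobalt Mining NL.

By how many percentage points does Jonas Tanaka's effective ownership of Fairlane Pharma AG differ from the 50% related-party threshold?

29.961666

Chain via Larkspur Trust → Cobalt Mining NL → Silverbay Ventures LLC (R1): 46% × 87% × 21% × 24% = 2.017008% of Fairlane Pharma AG.
Chain via Bluewater Textiles S.p.A. → Stonebridge Group plc → Redpoint Industries Corp. (R1): 17% × 31% × 38% × 51% = 1.021326% of Fairlane Pharma AG.
Direct interest in Fairlane Pharma AG: 17%.
Aggregating (R2): 2.017008% + 1.021326% + 17% = 20.038334%.
20.038334% falls short of the 50% threshold by 29.961666 percentage points.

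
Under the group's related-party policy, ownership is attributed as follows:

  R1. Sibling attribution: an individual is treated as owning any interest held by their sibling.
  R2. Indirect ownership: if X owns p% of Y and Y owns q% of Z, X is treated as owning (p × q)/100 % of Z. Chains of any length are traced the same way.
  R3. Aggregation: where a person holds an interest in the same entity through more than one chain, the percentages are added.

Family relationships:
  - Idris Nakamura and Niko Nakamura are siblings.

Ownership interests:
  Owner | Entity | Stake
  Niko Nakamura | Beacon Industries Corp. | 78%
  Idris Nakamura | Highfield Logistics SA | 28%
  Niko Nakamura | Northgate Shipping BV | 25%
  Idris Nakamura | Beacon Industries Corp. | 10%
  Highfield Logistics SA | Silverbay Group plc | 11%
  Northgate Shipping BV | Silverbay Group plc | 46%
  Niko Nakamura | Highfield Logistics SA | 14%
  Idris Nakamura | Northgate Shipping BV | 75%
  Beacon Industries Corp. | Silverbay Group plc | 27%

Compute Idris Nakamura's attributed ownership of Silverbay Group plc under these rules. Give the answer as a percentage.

74.38%

By sibling attribution (R1), Idris Nakamura is treated as also owning Niko Nakamura's interest in Northgate Shipping BV, giving 75% + 25% = 100%.
By sibling attribution (R1), Idris Nakamura is treated as also owning Niko Nakamura's interest in Beacon Industries Corp, giving 10% + 78% = 88%.
By sibling attribution (R1), Idris Nakamura is treated as also owning Niko Nakamura's interest in Highfield Logistics SA, giving 28% + 14% = 42%.
Chain via Northgate Shipping BV (R2): 100% × 46% = 46% of Silverbay Group plc.
Chain via Beacon Industries Corp. (R2): 88% × 27% = 23.76% of Silverbay Group plc.
Chain via Highfield Logistics SA (R2): 42% × 11% = 4.62% of Silverbay Group plc.
Aggregating (R3): 46% + 23.76% + 4.62% = 74.38%.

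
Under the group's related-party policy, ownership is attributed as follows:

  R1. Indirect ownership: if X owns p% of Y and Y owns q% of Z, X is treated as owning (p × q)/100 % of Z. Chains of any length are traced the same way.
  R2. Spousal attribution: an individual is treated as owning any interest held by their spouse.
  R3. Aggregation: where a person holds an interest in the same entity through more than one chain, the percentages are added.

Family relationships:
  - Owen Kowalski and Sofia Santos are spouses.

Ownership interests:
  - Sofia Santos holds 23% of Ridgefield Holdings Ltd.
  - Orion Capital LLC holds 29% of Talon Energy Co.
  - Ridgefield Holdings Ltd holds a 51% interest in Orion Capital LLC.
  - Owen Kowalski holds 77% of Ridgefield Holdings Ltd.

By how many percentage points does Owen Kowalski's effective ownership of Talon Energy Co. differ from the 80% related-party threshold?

By spousal attribution (R2), Owen Kowalski is treated as also owning Sofia Santos's interest in Ridgefield Holdings Ltd, giving 77% + 23% = 100%.
Chain via Ridgefield Holdings Ltd → Orion Capital LLC (R1): 100% × 51% × 29% = 14.79% of Talon Energy Co.
14.79% falls short of the 80% threshold by 65.21 percentage points.

65.21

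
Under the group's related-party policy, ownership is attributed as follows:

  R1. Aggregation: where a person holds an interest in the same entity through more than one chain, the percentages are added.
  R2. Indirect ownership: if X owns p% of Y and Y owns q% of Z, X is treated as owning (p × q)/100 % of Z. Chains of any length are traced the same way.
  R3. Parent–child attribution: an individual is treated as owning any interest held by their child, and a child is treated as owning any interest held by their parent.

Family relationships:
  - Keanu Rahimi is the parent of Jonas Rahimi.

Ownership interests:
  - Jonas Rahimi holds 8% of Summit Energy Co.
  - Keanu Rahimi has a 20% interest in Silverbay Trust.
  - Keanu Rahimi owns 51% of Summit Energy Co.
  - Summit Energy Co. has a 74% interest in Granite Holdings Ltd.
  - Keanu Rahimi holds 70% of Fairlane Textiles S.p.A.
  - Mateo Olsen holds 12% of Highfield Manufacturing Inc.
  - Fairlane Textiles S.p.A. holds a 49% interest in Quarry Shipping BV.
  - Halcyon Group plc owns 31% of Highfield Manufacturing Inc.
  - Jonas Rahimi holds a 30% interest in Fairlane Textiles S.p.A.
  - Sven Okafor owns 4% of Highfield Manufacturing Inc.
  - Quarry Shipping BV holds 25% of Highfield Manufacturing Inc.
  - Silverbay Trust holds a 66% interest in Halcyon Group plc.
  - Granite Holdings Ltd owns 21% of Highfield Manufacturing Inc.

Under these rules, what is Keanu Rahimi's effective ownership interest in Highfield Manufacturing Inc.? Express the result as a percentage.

25.5106%

By parent–child attribution (R3), Keanu Rahimi is treated as also owning Jonas Rahimi's interest in Fairlane Textiles S.p.A, giving 70% + 30% = 100%.
By parent–child attribution (R3), Keanu Rahimi is treated as also owning Jonas Rahimi's interest in Summit Energy Co, giving 51% + 8% = 59%.
Chain via Silverbay Trust → Halcyon Group plc (R2): 20% × 66% × 31% = 4.092% of Highfield Manufacturing Inc.
Chain via Fairlane Textiles S.p.A. → Quarry Shipping BV (R2): 100% × 49% × 25% = 12.25% of Highfield Manufacturing Inc.
Chain via Summit Energy Co. → Granite Holdings Ltd (R2): 59% × 74% × 21% = 9.1686% of Highfield Manufacturing Inc.
Aggregating (R1): 4.092% + 12.25% + 9.1686% = 25.5106%.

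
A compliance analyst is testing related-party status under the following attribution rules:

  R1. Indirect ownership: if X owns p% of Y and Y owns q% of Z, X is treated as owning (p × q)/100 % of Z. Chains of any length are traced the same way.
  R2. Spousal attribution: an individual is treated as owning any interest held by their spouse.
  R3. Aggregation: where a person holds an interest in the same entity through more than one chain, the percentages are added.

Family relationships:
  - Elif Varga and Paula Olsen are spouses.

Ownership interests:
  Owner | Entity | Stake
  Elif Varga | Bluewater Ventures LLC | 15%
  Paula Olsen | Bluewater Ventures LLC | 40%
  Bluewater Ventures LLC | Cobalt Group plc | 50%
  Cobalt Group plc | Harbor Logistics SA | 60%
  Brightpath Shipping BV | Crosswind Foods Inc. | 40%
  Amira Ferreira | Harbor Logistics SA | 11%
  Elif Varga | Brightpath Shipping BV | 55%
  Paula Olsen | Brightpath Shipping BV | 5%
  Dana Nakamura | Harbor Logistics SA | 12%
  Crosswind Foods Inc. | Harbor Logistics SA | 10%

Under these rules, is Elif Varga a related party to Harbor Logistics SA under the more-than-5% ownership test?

Yes

By spousal attribution (R2), Elif Varga is treated as also owning Paula Olsen's interest in Bluewater Ventures LLC, giving 15% + 40% = 55%.
By spousal attribution (R2), Elif Varga is treated as also owning Paula Olsen's interest in Brightpath Shipping BV, giving 55% + 5% = 60%.
Chain via Bluewater Ventures LLC → Cobalt Group plc (R1): 55% × 50% × 60% = 16.5% of Harbor Logistics SA.
Chain via Brightpath Shipping BV → Crosswind Foods Inc. (R1): 60% × 40% × 10% = 2.4% of Harbor Logistics SA.
Aggregating (R3): 16.5% + 2.4% = 18.9%.
18.9% exceeds the 5% threshold, so Elif is a related party to Harbor Logistics SA.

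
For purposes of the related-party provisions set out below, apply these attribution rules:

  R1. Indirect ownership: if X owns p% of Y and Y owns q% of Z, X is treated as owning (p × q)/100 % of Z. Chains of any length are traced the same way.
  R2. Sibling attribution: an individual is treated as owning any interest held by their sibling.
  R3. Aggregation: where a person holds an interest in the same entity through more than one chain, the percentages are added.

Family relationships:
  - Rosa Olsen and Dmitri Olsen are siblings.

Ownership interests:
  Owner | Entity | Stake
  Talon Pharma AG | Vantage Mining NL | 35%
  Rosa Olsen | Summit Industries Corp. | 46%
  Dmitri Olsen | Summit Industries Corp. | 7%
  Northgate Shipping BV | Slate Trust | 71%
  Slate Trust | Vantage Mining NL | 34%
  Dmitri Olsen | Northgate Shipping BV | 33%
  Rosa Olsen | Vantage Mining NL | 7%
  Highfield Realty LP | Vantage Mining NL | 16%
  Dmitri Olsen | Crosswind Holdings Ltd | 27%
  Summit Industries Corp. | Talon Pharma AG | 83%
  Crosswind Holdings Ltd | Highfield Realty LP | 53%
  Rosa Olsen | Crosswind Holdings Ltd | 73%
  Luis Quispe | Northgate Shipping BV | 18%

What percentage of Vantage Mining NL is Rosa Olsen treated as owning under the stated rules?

38.8427%

By sibling attribution (R2), Rosa Olsen is treated as also owning Dmitri Olsen's interest in Summit Industries Corp, giving 46% + 7% = 53%.
By sibling attribution (R2), Rosa Olsen is treated as also owning Dmitri Olsen's interest in Crosswind Holdings Ltd, giving 73% + 27% = 100%.
By sibling attribution (R2), Rosa Olsen is treated as owning Dmitri Olsen's 33% interest in Northgate Shipping BV.
Chain via Summit Industries Corp. → Talon Pharma AG (R1): 53% × 83% × 35% = 15.3965% of Vantage Mining NL.
Chain via Crosswind Holdings Ltd → Highfield Realty LP (R1): 100% × 53% × 16% = 8.48% of Vantage Mining NL.
Direct interest in Vantage Mining NL: 7%.
Chain via Northgate Shipping BV → Slate Trust (R1): 33% × 71% × 34% = 7.9662% of Vantage Mining NL.
Aggregating (R3): 15.3965% + 8.48% + 7% + 7.9662% = 38.8427%.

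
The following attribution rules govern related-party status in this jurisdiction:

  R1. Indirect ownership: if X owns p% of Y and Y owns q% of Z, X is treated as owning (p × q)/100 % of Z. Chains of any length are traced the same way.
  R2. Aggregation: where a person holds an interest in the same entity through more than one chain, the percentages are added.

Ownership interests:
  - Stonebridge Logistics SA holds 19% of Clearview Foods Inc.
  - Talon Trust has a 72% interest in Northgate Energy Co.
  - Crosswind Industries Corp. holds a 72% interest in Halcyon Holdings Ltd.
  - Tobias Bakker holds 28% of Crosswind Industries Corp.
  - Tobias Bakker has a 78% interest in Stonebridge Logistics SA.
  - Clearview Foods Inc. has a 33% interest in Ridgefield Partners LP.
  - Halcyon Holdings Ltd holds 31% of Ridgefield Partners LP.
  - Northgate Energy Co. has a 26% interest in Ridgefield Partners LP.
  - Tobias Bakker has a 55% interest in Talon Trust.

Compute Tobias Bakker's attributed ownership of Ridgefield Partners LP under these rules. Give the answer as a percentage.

Chain via Talon Trust → Northgate Energy Co. (R1): 55% × 72% × 26% = 10.296% of Ridgefield Partners LP.
Chain via Crosswind Industries Corp. → Halcyon Holdings Ltd (R1): 28% × 72% × 31% = 6.2496% of Ridgefield Partners LP.
Chain via Stonebridge Logistics SA → Clearview Foods Inc. (R1): 78% × 19% × 33% = 4.8906% of Ridgefield Partners LP.
Aggregating (R2): 10.296% + 6.2496% + 4.8906% = 21.4362%.

21.4362%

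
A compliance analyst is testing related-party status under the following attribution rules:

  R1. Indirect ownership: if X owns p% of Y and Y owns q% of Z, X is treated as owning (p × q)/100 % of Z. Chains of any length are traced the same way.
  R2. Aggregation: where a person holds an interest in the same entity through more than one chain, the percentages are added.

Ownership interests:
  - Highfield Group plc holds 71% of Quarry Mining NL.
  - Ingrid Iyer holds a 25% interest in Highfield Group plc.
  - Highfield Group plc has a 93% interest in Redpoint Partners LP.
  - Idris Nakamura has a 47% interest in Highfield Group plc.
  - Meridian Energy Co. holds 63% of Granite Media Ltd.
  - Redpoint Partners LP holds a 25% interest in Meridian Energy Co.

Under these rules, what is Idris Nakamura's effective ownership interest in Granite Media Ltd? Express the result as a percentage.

Chain via Highfield Group plc → Redpoint Partners LP → Meridian Energy Co. (R1): 47% × 93% × 25% × 63% = 6.884325% of Granite Media Ltd.

6.884325%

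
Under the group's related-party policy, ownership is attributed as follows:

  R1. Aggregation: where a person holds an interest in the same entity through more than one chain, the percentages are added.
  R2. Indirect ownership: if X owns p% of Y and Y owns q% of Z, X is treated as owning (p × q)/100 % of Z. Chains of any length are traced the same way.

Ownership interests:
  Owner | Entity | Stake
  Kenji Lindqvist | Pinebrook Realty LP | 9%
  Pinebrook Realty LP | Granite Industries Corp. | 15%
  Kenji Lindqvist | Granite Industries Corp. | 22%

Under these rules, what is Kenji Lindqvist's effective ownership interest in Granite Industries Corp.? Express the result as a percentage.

23.35%

Chain via Pinebrook Realty LP (R2): 9% × 15% = 1.35% of Granite Industries Corp.
Direct interest in Granite Industries Corp: 22%.
Aggregating (R1): 1.35% + 22% = 23.35%.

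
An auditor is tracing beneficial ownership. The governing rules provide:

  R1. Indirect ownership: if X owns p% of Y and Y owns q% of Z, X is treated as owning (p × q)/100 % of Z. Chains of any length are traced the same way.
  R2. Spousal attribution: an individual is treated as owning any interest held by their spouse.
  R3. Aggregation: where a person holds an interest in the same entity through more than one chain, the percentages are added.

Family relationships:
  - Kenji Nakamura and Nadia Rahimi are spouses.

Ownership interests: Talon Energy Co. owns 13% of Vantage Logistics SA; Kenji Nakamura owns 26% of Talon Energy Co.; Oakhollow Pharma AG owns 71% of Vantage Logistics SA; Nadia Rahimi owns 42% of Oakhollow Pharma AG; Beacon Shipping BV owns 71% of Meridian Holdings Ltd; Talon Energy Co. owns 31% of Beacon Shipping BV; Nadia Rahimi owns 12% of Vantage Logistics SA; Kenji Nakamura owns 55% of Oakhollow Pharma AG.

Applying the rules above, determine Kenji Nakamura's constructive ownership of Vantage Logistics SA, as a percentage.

84.25%

By spousal attribution (R2), Kenji Nakamura is treated as also owning Nadia Rahimi's interest in Oakhollow Pharma AG, giving 55% + 42% = 97%.
By spousal attribution (R2), Kenji Nakamura is treated as owning Nadia Rahimi's 12% interest in Vantage Logistics SA.
Chain via Oakhollow Pharma AG (R1): 97% × 71% = 68.87% of Vantage Logistics SA.
Chain via Talon Energy Co. (R1): 26% × 13% = 3.38% of Vantage Logistics SA.
Direct interest in Vantage Logistics SA: 12%.
Aggregating (R3): 68.87% + 3.38% + 12% = 84.25%.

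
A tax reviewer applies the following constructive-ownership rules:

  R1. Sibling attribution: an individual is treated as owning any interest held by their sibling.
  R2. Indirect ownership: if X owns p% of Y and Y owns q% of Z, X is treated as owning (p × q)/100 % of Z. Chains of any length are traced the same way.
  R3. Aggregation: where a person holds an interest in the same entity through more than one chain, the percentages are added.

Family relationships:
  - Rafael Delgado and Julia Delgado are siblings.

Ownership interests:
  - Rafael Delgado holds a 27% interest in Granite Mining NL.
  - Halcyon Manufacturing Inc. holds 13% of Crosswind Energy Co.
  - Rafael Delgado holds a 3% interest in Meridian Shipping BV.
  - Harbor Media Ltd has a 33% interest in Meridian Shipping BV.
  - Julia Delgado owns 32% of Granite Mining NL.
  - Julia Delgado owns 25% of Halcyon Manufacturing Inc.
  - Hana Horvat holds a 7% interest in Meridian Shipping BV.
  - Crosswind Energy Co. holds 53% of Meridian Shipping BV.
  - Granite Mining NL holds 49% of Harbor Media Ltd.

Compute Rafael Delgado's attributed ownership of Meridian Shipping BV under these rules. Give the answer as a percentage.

By sibling attribution (R1), Rafael Delgado is treated as also owning Julia Delgado's interest in Granite Mining NL, giving 27% + 32% = 59%.
By sibling attribution (R1), Rafael Delgado is treated as owning Julia Delgado's 25% interest in Halcyon Manufacturing Inc.
Chain via Granite Mining NL → Harbor Media Ltd (R2): 59% × 49% × 33% = 9.5403% of Meridian Shipping BV.
Direct interest in Meridian Shipping BV: 3%.
Chain via Halcyon Manufacturing Inc. → Crosswind Energy Co. (R2): 25% × 13% × 53% = 1.7225% of Meridian Shipping BV.
Aggregating (R3): 9.5403% + 3% + 1.7225% = 14.2628%.

14.2628%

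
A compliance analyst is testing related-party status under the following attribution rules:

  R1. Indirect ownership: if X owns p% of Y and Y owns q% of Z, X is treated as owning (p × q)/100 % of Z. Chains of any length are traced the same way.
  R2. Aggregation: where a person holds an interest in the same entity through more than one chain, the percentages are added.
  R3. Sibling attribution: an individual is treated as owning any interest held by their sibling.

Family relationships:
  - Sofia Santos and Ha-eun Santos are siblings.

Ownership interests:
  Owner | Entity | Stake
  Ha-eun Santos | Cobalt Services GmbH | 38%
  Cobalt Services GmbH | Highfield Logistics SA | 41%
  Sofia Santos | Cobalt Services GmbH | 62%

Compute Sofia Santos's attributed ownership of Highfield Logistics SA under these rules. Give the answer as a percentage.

41%

By sibling attribution (R3), Sofia Santos is treated as also owning Ha-eun Santos's interest in Cobalt Services GmbH, giving 62% + 38% = 100%.
Chain via Cobalt Services GmbH (R1): 100% × 41% = 41% of Highfield Logistics SA.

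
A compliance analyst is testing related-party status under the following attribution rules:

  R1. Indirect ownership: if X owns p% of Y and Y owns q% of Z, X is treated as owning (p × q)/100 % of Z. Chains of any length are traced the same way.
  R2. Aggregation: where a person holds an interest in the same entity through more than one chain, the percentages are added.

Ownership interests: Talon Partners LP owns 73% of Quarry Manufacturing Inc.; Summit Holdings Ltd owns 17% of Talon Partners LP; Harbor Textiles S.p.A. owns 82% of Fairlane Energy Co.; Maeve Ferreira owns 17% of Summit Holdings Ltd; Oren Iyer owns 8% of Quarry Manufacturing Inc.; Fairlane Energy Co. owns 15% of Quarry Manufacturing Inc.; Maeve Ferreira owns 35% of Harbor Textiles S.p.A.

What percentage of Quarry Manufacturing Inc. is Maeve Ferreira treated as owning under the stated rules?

6.4147%

Chain via Harbor Textiles S.p.A. → Fairlane Energy Co. (R1): 35% × 82% × 15% = 4.305% of Quarry Manufacturing Inc.
Chain via Summit Holdings Ltd → Talon Partners LP (R1): 17% × 17% × 73% = 2.1097% of Quarry Manufacturing Inc.
Aggregating (R2): 4.305% + 2.1097% = 6.4147%.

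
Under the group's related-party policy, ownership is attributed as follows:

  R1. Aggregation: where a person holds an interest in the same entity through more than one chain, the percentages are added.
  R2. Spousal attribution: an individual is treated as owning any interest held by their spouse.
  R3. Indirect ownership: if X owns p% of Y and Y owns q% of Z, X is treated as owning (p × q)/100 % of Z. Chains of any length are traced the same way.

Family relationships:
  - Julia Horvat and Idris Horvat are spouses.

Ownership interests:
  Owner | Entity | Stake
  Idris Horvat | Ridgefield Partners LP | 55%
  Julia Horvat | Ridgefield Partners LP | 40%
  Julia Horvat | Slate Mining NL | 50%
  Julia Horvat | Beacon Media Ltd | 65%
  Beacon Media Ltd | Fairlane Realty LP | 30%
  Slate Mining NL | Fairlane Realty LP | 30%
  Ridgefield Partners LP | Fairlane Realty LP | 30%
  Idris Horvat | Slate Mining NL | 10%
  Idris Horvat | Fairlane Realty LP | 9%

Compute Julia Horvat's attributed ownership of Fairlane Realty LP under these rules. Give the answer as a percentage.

75%

By spousal attribution (R2), Julia Horvat is treated as also owning Idris Horvat's interest in Slate Mining NL, giving 50% + 10% = 60%.
By spousal attribution (R2), Julia Horvat is treated as also owning Idris Horvat's interest in Ridgefield Partners LP, giving 40% + 55% = 95%.
By spousal attribution (R2), Julia Horvat is treated as owning Idris Horvat's 9% interest in Fairlane Realty LP.
Chain via Slate Mining NL (R3): 60% × 30% = 18% of Fairlane Realty LP.
Chain via Ridgefield Partners LP (R3): 95% × 30% = 28.5% of Fairlane Realty LP.
Chain via Beacon Media Ltd (R3): 65% × 30% = 19.5% of Fairlane Realty LP.
Direct interest in Fairlane Realty LP: 9%.
Aggregating (R1): 18% + 28.5% + 19.5% + 9% = 75%.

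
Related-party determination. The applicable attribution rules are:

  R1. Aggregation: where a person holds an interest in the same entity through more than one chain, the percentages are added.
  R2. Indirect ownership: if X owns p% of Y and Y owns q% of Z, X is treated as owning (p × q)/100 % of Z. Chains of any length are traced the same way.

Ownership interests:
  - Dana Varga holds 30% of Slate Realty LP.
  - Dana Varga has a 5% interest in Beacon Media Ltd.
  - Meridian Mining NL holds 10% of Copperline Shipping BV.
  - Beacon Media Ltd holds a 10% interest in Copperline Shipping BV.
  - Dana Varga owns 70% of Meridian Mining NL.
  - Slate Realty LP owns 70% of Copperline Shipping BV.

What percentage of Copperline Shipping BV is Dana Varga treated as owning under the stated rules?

28.5%

Chain via Meridian Mining NL (R2): 70% × 10% = 7% of Copperline Shipping BV.
Chain via Beacon Media Ltd (R2): 5% × 10% = 0.5% of Copperline Shipping BV.
Chain via Slate Realty LP (R2): 30% × 70% = 21% of Copperline Shipping BV.
Aggregating (R1): 7% + 0.5% + 21% = 28.5%.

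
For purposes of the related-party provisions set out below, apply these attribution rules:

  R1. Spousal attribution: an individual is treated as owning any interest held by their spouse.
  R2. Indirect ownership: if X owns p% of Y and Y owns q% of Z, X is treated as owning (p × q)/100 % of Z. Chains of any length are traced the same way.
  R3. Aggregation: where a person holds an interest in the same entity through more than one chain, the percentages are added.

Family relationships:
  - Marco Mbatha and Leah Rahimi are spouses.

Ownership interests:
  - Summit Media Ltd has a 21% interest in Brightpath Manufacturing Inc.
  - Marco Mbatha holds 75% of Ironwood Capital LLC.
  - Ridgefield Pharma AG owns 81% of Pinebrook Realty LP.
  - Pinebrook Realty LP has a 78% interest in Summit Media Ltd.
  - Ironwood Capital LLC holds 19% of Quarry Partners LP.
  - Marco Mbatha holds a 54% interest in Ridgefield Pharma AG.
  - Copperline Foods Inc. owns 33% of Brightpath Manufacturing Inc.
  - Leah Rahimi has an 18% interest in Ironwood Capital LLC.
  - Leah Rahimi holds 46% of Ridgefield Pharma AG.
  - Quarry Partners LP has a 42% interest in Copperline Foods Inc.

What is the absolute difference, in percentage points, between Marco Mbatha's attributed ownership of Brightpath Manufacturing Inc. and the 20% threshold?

4.283138

By spousal attribution (R1), Marco Mbatha is treated as also owning Leah Rahimi's interest in Ironwood Capital LLC, giving 75% + 18% = 93%.
By spousal attribution (R1), Marco Mbatha is treated as also owning Leah Rahimi's interest in Ridgefield Pharma AG, giving 54% + 46% = 100%.
Chain via Ironwood Capital LLC → Quarry Partners LP → Copperline Foods Inc. (R2): 93% × 19% × 42% × 33% = 2.449062% of Brightpath Manufacturing Inc.
Chain via Ridgefield Pharma AG → Pinebrook Realty LP → Summit Media Ltd (R2): 100% × 81% × 78% × 21% = 13.2678% of Brightpath Manufacturing Inc.
Aggregating (R3): 2.449062% + 13.2678% = 15.716862%.
15.716862% falls short of the 20% threshold by 4.283138 percentage points.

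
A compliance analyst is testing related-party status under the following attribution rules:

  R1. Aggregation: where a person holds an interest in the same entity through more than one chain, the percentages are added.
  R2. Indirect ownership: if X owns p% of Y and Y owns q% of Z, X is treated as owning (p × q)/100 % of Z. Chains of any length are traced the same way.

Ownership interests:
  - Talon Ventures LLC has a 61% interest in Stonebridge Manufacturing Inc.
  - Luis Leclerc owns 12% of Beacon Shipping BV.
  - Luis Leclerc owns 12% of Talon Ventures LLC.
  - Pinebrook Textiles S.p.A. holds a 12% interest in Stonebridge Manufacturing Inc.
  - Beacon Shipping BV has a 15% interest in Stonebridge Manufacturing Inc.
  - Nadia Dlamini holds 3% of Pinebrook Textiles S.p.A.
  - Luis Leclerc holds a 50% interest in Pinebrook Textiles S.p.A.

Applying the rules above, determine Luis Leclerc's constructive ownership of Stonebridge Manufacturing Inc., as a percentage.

15.12%

Chain via Beacon Shipping BV (R2): 12% × 15% = 1.8% of Stonebridge Manufacturing Inc.
Chain via Pinebrook Textiles S.p.A. (R2): 50% × 12% = 6% of Stonebridge Manufacturing Inc.
Chain via Talon Ventures LLC (R2): 12% × 61% = 7.32% of Stonebridge Manufacturing Inc.
Aggregating (R1): 1.8% + 6% + 7.32% = 15.12%.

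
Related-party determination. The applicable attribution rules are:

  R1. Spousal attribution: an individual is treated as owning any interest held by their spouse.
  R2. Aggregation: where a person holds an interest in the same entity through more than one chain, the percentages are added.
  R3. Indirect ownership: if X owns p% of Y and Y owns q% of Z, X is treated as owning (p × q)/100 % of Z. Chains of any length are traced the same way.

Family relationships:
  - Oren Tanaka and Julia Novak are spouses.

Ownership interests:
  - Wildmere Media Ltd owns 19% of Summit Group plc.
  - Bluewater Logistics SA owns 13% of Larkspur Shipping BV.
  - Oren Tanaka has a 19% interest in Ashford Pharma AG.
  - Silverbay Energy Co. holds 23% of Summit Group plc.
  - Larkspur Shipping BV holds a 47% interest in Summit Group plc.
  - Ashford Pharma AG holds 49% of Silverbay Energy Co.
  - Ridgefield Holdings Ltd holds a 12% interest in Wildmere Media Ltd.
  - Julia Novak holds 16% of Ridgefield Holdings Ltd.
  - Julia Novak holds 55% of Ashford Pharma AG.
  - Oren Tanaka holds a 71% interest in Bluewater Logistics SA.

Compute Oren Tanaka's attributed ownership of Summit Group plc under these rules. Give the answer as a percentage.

13.0427%

By spousal attribution (R1), Oren Tanaka is treated as also owning Julia Novak's interest in Ashford Pharma AG, giving 19% + 55% = 74%.
By spousal attribution (R1), Oren Tanaka is treated as owning Julia Novak's 16% interest in Ridgefield Holdings Ltd.
Chain via Ashford Pharma AG → Silverbay Energy Co. (R3): 74% × 49% × 23% = 8.3398% of Summit Group plc.
Chain via Bluewater Logistics SA → Larkspur Shipping BV (R3): 71% × 13% × 47% = 4.3381% of Summit Group plc.
Chain via Ridgefield Holdings Ltd → Wildmere Media Ltd (R3): 16% × 12% × 19% = 0.3648% of Summit Group plc.
Aggregating (R2): 8.3398% + 4.3381% + 0.3648% = 13.0427%.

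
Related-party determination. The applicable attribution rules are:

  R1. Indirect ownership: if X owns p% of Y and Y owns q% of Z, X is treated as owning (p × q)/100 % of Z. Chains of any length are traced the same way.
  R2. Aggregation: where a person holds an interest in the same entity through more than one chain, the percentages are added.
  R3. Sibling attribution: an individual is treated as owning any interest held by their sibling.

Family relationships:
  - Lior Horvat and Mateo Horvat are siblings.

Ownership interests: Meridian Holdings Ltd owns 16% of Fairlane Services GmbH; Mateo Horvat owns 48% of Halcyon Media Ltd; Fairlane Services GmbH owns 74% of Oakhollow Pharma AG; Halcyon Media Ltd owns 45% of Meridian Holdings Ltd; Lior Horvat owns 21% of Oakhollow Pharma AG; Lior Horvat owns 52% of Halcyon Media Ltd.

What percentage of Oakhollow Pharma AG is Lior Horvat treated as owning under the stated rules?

26.328%

By sibling attribution (R3), Lior Horvat is treated as also owning Mateo Horvat's interest in Halcyon Media Ltd, giving 52% + 48% = 100%.
Chain via Halcyon Media Ltd → Meridian Holdings Ltd → Fairlane Services GmbH (R1): 100% × 45% × 16% × 74% = 5.328% of Oakhollow Pharma AG.
Direct interest in Oakhollow Pharma AG: 21%.
Aggregating (R2): 5.328% + 21% = 26.328%.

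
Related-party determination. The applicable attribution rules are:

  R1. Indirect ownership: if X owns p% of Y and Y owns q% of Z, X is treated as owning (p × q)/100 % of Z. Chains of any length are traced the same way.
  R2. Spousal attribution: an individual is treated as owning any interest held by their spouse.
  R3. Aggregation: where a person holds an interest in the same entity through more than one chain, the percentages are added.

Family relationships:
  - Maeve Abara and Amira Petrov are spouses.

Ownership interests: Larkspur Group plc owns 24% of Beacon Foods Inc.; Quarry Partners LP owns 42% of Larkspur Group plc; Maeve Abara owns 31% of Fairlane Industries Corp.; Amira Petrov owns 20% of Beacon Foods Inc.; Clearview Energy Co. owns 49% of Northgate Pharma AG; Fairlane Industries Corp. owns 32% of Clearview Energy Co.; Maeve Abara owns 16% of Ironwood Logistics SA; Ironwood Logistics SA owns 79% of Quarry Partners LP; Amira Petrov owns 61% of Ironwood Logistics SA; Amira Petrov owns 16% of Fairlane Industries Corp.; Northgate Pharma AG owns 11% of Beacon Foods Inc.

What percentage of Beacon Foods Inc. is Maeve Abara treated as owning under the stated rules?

By spousal attribution (R2), Maeve Abara is treated as also owning Amira Petrov's interest in Ironwood Logistics SA, giving 16% + 61% = 77%.
By spousal attribution (R2), Maeve Abara is treated as also owning Amira Petrov's interest in Fairlane Industries Corp, giving 31% + 16% = 47%.
By spousal attribution (R2), Maeve Abara is treated as owning Amira Petrov's 20% interest in Beacon Foods Inc.
Chain via Ironwood Logistics SA → Quarry Partners LP → Larkspur Group plc (R1): 77% × 79% × 42% × 24% = 6.131664% of Beacon Foods Inc.
Chain via Fairlane Industries Corp. → Clearview Energy Co. → Northgate Pharma AG (R1): 47% × 32% × 49% × 11% = 0.810656% of Beacon Foods Inc.
Direct interest in Beacon Foods Inc: 20%.
Aggregating (R3): 6.131664% + 0.810656% + 20% = 26.94232%.

26.94232%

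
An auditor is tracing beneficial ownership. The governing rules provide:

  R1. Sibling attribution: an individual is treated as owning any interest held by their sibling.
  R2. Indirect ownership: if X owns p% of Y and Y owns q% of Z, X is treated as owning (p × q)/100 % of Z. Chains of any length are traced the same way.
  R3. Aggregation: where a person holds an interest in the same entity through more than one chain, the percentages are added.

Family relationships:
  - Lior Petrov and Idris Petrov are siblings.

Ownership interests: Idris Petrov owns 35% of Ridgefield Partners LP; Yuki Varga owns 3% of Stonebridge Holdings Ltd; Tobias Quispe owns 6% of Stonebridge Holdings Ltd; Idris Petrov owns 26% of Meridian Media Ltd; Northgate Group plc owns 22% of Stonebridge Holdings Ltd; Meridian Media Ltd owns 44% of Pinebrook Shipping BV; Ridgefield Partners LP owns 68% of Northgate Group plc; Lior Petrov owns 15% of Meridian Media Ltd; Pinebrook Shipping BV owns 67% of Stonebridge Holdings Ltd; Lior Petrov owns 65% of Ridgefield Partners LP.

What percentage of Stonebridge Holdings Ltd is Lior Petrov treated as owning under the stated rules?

27.0468%

By sibling attribution (R1), Lior Petrov is treated as also owning Idris Petrov's interest in Ridgefield Partners LP, giving 65% + 35% = 100%.
By sibling attribution (R1), Lior Petrov is treated as also owning Idris Petrov's interest in Meridian Media Ltd, giving 15% + 26% = 41%.
Chain via Ridgefield Partners LP → Northgate Group plc (R2): 100% × 68% × 22% = 14.96% of Stonebridge Holdings Ltd.
Chain via Meridian Media Ltd → Pinebrook Shipping BV (R2): 41% × 44% × 67% = 12.0868% of Stonebridge Holdings Ltd.
Aggregating (R3): 14.96% + 12.0868% = 27.0468%.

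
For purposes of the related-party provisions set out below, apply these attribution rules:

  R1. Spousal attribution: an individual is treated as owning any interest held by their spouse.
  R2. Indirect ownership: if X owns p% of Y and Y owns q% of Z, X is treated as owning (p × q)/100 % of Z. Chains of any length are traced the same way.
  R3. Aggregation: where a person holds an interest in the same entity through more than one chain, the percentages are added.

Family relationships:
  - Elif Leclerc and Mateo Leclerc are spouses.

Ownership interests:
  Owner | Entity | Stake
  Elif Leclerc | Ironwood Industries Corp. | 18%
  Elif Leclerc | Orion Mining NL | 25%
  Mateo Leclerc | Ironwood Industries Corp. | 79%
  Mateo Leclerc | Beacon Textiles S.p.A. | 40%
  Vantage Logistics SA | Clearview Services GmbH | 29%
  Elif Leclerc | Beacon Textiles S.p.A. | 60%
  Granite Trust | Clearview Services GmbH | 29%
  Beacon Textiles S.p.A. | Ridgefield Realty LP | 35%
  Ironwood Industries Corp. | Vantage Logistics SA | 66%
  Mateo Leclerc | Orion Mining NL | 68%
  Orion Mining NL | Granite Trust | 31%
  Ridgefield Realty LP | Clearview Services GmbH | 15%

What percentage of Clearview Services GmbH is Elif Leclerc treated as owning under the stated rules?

By spousal attribution (R1), Elif Leclerc is treated as also owning Mateo Leclerc's interest in Orion Mining NL, giving 25% + 68% = 93%.
By spousal attribution (R1), Elif Leclerc is treated as also owning Mateo Leclerc's interest in Beacon Textiles S.p.A, giving 60% + 40% = 100%.
By spousal attribution (R1), Elif Leclerc is treated as also owning Mateo Leclerc's interest in Ironwood Industries Corp, giving 18% + 79% = 97%.
Chain via Orion Mining NL → Granite Trust (R2): 93% × 31% × 29% = 8.3607% of Clearview Services GmbH.
Chain via Beacon Textiles S.p.A. → Ridgefield Realty LP (R2): 100% × 35% × 15% = 5.25% of Clearview Services GmbH.
Chain via Ironwood Industries Corp. → Vantage Logistics SA (R2): 97% × 66% × 29% = 18.5658% of Clearview Services GmbH.
Aggregating (R3): 8.3607% + 5.25% + 18.5658% = 32.1765%.

32.1765%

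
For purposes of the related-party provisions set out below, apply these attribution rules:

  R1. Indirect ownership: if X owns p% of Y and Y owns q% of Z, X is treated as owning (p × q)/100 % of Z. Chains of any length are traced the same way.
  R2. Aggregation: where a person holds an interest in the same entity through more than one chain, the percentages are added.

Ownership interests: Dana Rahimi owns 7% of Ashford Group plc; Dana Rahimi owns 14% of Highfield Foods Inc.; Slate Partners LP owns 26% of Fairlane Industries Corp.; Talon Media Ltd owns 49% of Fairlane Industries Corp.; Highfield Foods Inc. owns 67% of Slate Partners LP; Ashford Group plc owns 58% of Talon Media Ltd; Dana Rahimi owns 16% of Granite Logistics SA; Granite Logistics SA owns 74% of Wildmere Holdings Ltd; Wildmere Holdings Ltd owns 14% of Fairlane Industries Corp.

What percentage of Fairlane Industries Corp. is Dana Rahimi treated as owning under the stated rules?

6.0858%

Chain via Ashford Group plc → Talon Media Ltd (R1): 7% × 58% × 49% = 1.9894% of Fairlane Industries Corp.
Chain via Highfield Foods Inc. → Slate Partners LP (R1): 14% × 67% × 26% = 2.4388% of Fairlane Industries Corp.
Chain via Granite Logistics SA → Wildmere Holdings Ltd (R1): 16% × 74% × 14% = 1.6576% of Fairlane Industries Corp.
Aggregating (R2): 1.9894% + 2.4388% + 1.6576% = 6.0858%.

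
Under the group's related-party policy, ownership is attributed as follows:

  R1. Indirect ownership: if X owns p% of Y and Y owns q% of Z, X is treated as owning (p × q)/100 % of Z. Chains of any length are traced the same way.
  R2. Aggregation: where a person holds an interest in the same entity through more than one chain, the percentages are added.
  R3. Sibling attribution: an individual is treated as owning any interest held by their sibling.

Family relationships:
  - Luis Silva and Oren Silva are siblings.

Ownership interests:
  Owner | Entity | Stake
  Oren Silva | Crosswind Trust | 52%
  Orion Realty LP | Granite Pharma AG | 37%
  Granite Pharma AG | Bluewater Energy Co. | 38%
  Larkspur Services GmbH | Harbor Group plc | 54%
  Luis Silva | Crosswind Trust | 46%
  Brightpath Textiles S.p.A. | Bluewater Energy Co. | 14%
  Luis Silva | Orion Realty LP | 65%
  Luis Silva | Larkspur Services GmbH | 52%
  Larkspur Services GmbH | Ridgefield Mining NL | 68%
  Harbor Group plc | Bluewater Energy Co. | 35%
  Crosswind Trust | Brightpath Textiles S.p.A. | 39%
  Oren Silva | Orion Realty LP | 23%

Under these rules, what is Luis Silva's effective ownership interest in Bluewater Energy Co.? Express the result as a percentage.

By sibling attribution (R3), Luis Silva is treated as also owning Oren Silva's interest in Crosswind Trust, giving 46% + 52% = 98%.
By sibling attribution (R3), Luis Silva is treated as also owning Oren Silva's interest in Orion Realty LP, giving 65% + 23% = 88%.
Chain via Larkspur Services GmbH → Harbor Group plc (R1): 52% × 54% × 35% = 9.828% of Bluewater Energy Co.
Chain via Crosswind Trust → Brightpath Textiles S.p.A. (R1): 98% × 39% × 14% = 5.3508% of Bluewater Energy Co.
Chain via Orion Realty LP → Granite Pharma AG (R1): 88% × 37% × 38% = 12.3728% of Bluewater Energy Co.
Aggregating (R2): 9.828% + 5.3508% + 12.3728% = 27.5516%.

27.5516%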